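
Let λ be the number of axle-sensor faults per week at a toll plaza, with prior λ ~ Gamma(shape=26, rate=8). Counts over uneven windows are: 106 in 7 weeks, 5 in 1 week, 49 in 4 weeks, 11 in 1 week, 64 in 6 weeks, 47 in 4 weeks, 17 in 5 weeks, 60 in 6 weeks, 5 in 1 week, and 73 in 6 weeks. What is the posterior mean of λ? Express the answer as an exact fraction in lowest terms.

463/49

Total count: 106 + 5 + 49 + 11 + 64 + 47 + 17 + 60 + 5 + 73 = 437.
Total exposure: 7 + 1 + 4 + 1 + 6 + 4 + 5 + 6 + 1 + 6 = 41 weeks.
Gamma(α, β) with Poisson data over total exposure Σt gives posterior Gamma(α+Σx, β+Σt) = Gamma(463, 49).
Posterior mean = α'/β' = 463/49.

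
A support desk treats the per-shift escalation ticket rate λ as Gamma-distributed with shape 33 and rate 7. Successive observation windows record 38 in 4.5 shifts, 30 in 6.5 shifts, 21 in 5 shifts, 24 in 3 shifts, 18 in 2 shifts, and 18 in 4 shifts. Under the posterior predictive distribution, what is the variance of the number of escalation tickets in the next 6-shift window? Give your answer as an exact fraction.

Total count: 38 + 30 + 21 + 24 + 18 + 18 = 149.
Total exposure: 4.5 + 6.5 + 5 + 3 + 2 + 4 = 25 shifts.
Conjugate update: add total count to the shape and total exposure to the rate, giving Gamma(182, 32).
The posterior predictive for a window of length T is Negative Binomial with variance T·α'·(β'+T)/β'² = 6·182·38/1024 = 5187/128.

5187/128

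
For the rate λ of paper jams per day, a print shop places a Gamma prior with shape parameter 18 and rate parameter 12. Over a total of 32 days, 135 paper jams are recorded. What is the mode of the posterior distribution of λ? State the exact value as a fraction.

38/11

Total count 135 over total exposure 32 days.
By Gamma–Poisson conjugacy, the posterior is Gamma(α + Σx, β + Σt) = Gamma(18 + 135, 12 + 32) = Gamma(153, 44).
Posterior mode = (α'−1)/β' = 152/44 = 38/11.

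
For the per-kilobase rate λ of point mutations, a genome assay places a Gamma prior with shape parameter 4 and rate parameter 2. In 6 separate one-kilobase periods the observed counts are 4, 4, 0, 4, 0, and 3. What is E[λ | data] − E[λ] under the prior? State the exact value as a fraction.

Total count: 4 + 4 + 0 + 4 + 0 + 3 = 15.
Total exposure: 6 kilobases.
Posterior: α' = 4 + 15 = 19, β' = 2 + 6 = 8.
Posterior mean = 19/8 = 19/8; prior mean = 4/2 = 2. Difference = 19/8 − 2 = 3/8.

3/8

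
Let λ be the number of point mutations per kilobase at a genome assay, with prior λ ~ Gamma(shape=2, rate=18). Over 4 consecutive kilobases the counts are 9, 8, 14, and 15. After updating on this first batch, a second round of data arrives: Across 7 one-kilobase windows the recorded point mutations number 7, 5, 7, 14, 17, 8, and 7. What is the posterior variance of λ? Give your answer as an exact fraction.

Total count: 9 + 8 + 14 + 15 = 46.
Total exposure: 4 kilobases.
After the first batch: Gamma(2 + 46, 18 + 4) = Gamma(48, 22).
Total count: 7 + 5 + 7 + 14 + 17 + 8 + 7 = 65.
Total exposure: 7 kilobases.
After the second batch: Gamma(48 + 65, 22 + 7) = Gamma(113, 29).
Posterior variance = α'/β'² = 113/841.

113/841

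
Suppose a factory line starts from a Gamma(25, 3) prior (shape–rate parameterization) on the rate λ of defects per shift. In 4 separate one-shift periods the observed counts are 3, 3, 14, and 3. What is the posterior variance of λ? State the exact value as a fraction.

48/49

Total count: 3 + 3 + 14 + 3 = 23.
Total exposure: 4 shifts.
Conjugate update: add total count to the shape and total exposure to the rate, giving Gamma(48, 7).
Posterior variance = α'/β'² = 48/49.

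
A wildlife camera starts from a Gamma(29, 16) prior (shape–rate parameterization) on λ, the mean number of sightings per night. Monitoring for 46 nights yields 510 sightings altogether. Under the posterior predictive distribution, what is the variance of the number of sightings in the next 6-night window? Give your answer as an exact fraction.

54978/961

Total count 510 over total exposure 46 nights.
By Gamma–Poisson conjugacy, the posterior is Gamma(α + Σx, β + Σt) = Gamma(29 + 510, 16 + 46) = Gamma(539, 62).
The posterior predictive for a window of length T is Negative Binomial with variance T·α'·(β'+T)/β'² = 6·539·68/3844 = 54978/961.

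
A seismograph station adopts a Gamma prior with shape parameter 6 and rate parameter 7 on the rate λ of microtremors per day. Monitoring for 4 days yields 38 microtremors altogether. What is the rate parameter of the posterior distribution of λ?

Total count 38 over total exposure 4 days.
The Gamma prior is conjugate for the Poisson rate, so λ | data ~ Gamma(6+38, 7+4) = Gamma(44, 11).

11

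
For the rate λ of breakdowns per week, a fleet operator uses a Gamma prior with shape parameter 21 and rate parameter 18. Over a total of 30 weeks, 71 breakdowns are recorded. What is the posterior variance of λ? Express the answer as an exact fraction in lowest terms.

Total count 71 over total exposure 30 weeks.
Posterior: α' = 21 + 71 = 92, β' = 18 + 30 = 48.
Posterior variance = α'/β'² = 92/2304 = 23/576.

23/576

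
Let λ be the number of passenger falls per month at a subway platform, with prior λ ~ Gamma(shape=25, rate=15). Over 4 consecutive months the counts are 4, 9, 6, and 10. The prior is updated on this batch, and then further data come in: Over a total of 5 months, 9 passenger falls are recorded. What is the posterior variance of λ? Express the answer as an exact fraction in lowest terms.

7/64

Total count: 4 + 9 + 6 + 10 = 29.
Total exposure: 4 months.
After the first batch: Gamma(25 + 29, 15 + 4) = Gamma(54, 19).
Total count 9 over total exposure 5 months.
After the second batch: Gamma(54 + 9, 19 + 5) = Gamma(63, 24).
Posterior variance = α'/β'² = 63/576 = 7/64.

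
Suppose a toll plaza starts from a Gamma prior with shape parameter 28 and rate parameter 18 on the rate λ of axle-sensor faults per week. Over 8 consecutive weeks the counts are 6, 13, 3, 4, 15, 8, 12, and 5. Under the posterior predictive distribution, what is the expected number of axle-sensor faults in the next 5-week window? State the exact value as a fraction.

Total count: 6 + 13 + 3 + 4 + 15 + 8 + 12 + 5 = 66.
Total exposure: 8 weeks.
Posterior: α' = 28 + 66 = 94, β' = 18 + 8 = 26.
Predictive mean over a 5-week window = T·E[λ|data] = 5·94/26 = 235/13.

235/13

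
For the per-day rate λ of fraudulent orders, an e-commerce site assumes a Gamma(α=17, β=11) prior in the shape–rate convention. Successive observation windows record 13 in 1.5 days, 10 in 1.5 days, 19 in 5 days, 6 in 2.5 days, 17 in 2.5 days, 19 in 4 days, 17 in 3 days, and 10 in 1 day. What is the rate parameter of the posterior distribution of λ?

Total count: 13 + 10 + 19 + 6 + 17 + 19 + 17 + 10 = 111.
Total exposure: 1.5 + 1.5 + 5 + 2.5 + 2.5 + 4 + 3 + 1 = 21 days.
Gamma(α, β) with Poisson data over total exposure Σt gives posterior Gamma(α+Σx, β+Σt) = Gamma(128, 32).

32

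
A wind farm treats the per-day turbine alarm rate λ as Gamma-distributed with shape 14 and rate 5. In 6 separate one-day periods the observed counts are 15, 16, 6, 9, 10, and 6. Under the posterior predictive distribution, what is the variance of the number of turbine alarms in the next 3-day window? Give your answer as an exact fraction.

Total count: 15 + 16 + 6 + 9 + 10 + 6 = 62.
Total exposure: 6 days.
The Gamma prior is conjugate for the Poisson rate, so λ | data ~ Gamma(14+62, 5+6) = Gamma(76, 11).
The posterior predictive for a window of length T is Negative Binomial with variance T·α'·(β'+T)/β'² = 3·76·14/121 = 3192/121.

3192/121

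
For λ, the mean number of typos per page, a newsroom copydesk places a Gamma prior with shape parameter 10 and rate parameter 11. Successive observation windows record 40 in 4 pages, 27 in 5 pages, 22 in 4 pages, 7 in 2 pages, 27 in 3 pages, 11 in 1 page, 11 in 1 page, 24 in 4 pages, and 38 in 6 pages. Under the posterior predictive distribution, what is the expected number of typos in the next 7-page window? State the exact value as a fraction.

1519/41

Total count: 40 + 27 + 22 + 7 + 27 + 11 + 11 + 24 + 38 = 207.
Total exposure: 4 + 5 + 4 + 2 + 3 + 1 + 1 + 4 + 6 = 30 pages.
By Gamma–Poisson conjugacy, the posterior is Gamma(α + Σx, β + Σt) = Gamma(10 + 207, 11 + 30) = Gamma(217, 41).
Predictive mean over a 7-page window = T·E[λ|data] = 7·217/41 = 1519/41.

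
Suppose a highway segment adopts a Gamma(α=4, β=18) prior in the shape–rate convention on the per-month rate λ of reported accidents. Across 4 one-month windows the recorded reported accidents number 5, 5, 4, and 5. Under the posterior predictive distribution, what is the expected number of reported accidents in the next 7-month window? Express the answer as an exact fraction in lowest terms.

161/22

Total count: 5 + 5 + 4 + 5 = 19.
Total exposure: 4 months.
Conjugate update: add total count to the shape and total exposure to the rate, giving Gamma(23, 22).
Predictive mean over a 7-month window = T·E[λ|data] = 7·23/22 = 161/22.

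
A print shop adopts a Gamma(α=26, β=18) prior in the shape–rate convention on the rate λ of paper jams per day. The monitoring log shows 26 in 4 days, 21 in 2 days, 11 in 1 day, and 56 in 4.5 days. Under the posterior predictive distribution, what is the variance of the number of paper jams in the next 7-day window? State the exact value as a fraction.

143080/3481

Total count: 26 + 21 + 11 + 56 = 114.
Total exposure: 4 + 2 + 1 + 4.5 = 11.5 days.
By Gamma–Poisson conjugacy, the posterior is Gamma(α + Σx, β + Σt) = Gamma(26 + 114, 18 + 11.5) = Gamma(140, 59/2).
The posterior predictive for a window of length T is Negative Binomial with variance T·α'·(β'+T)/β'² = 7·140·(73/2)/(3481/4) = 143080/3481.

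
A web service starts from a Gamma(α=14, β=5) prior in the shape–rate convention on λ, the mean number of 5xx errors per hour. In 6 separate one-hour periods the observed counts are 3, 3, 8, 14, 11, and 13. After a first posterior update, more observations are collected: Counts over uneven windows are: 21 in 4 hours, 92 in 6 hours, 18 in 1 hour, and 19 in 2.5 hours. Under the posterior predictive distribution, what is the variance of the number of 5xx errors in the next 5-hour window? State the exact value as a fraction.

127440/2401

Total count: 3 + 3 + 8 + 14 + 11 + 13 = 52.
Total exposure: 6 hours.
After the first batch: Gamma(14 + 52, 5 + 6) = Gamma(66, 11).
Total count: 21 + 92 + 18 + 19 = 150.
Total exposure: 4 + 6 + 1 + 2.5 = 13.5 hours.
After the second batch: Gamma(66 + 150, 11 + 13.5) = Gamma(216, 49/2).
The posterior predictive for a window of length T is Negative Binomial with variance T·α'·(β'+T)/β'² = 5·216·(59/2)/(2401/4) = 127440/2401.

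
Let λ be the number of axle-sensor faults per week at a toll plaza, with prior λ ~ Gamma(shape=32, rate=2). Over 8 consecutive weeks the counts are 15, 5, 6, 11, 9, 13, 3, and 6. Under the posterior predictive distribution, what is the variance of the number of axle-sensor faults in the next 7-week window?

Total count: 15 + 5 + 6 + 11 + 9 + 13 + 3 + 6 = 68.
Total exposure: 8 weeks.
By Gamma–Poisson conjugacy, the posterior is Gamma(α + Σx, β + Σt) = Gamma(32 + 68, 2 + 8) = Gamma(100, 10).
The posterior predictive for a window of length T is Negative Binomial with variance T·α'·(β'+T)/β'² = 7·100·17/100 = 119.

119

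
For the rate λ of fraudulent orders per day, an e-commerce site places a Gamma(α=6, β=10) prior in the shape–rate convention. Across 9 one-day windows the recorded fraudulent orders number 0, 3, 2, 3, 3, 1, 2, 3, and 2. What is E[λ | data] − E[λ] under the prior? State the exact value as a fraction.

68/95

Total count: 0 + 3 + 2 + 3 + 3 + 1 + 2 + 3 + 2 = 19.
Total exposure: 9 days.
By Gamma–Poisson conjugacy, the posterior is Gamma(α + Σx, β + Σt) = Gamma(6 + 19, 10 + 9) = Gamma(25, 19).
Posterior mean = 25/19 = 25/19; prior mean = 6/10 = 3/5. Difference = 25/19 − 3/5 = 68/95.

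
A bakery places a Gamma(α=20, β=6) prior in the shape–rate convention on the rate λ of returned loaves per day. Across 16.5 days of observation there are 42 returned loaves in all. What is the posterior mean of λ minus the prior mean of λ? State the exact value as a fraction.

-26/45

Total count 42 over total exposure 16.5 days.
By Gamma–Poisson conjugacy, the posterior is Gamma(α + Σx, β + Σt) = Gamma(20 + 42, 6 + 16.5) = Gamma(62, 45/2).
Posterior mean = 62/(45/2) = 124/45; prior mean = 20/6 = 10/3. Difference = 124/45 − 10/3 = -26/45.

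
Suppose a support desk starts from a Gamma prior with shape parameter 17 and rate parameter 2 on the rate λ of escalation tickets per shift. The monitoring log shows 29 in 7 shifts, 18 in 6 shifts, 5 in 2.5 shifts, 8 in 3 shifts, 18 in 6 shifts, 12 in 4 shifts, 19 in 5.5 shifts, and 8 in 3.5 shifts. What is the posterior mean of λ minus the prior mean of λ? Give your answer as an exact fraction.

-807/158

Total count: 29 + 18 + 5 + 8 + 18 + 12 + 19 + 8 = 117.
Total exposure: 7 + 6 + 2.5 + 3 + 6 + 4 + 5.5 + 3.5 = 37.5 shifts.
Posterior: α' = 17 + 117 = 134, β' = 2 + 37.5 = 79/2.
Posterior mean = 134/(79/2) = 268/79; prior mean = 17/2 = 17/2. Difference = 268/79 − 17/2 = -807/158.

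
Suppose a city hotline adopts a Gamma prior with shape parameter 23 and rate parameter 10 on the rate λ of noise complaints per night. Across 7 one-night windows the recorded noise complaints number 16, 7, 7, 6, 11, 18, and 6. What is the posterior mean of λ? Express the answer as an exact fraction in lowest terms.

Total count: 16 + 7 + 7 + 6 + 11 + 18 + 6 = 71.
Total exposure: 7 nights.
Gamma(α, β) with Poisson data over total exposure Σt gives posterior Gamma(α+Σx, β+Σt) = Gamma(94, 17).
Posterior mean = α'/β' = 94/17.

94/17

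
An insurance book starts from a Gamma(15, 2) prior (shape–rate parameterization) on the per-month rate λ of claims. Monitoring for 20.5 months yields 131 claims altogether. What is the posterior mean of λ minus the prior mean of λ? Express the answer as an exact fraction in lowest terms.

-91/90

Total count 131 over total exposure 20.5 months.
Gamma(α, β) with Poisson data over total exposure Σt gives posterior Gamma(α+Σx, β+Σt) = Gamma(146, 45/2).
Posterior mean = 146/(45/2) = 292/45; prior mean = 15/2 = 15/2. Difference = 292/45 − 15/2 = -91/90.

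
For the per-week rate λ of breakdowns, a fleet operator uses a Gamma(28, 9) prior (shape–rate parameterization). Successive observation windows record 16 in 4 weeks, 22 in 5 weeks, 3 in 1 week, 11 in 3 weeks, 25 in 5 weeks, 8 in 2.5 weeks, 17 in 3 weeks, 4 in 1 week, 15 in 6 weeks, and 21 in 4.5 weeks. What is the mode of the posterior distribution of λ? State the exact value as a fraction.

169/44

Total count: 16 + 22 + 3 + 11 + 25 + 8 + 17 + 4 + 15 + 21 = 142.
Total exposure: 4 + 5 + 1 + 3 + 5 + 2.5 + 3 + 1 + 6 + 4.5 = 35 weeks.
The Gamma prior is conjugate for the Poisson rate, so λ | data ~ Gamma(28+142, 9+35) = Gamma(170, 44).
Posterior mode = (α'−1)/β' = 169/44.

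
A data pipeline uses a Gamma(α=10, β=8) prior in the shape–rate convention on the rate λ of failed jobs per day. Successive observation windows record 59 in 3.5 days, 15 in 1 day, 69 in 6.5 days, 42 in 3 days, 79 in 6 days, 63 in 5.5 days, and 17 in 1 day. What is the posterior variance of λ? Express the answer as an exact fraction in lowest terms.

472/1587

Total count: 59 + 15 + 69 + 42 + 79 + 63 + 17 = 344.
Total exposure: 3.5 + 1 + 6.5 + 3 + 6 + 5.5 + 1 = 26.5 days.
The Gamma prior is conjugate for the Poisson rate, so λ | data ~ Gamma(10+344, 8+26.5) = Gamma(354, 69/2).
Posterior variance = α'/β'² = 354/(4761/4) = 472/1587.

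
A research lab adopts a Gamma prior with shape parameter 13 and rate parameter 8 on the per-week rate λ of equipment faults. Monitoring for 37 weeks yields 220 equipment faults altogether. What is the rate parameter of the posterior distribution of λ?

45

Total count 220 over total exposure 37 weeks.
Gamma(α, β) with Poisson data over total exposure Σt gives posterior Gamma(α+Σx, β+Σt) = Gamma(233, 45).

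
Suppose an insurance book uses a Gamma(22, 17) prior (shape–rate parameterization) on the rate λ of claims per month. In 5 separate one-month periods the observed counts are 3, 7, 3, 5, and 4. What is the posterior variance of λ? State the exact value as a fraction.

Total count: 3 + 7 + 3 + 5 + 4 = 22.
Total exposure: 5 months.
The Gamma prior is conjugate for the Poisson rate, so λ | data ~ Gamma(22+22, 17+5) = Gamma(44, 22).
Posterior variance = α'/β'² = 44/484 = 1/11.

1/11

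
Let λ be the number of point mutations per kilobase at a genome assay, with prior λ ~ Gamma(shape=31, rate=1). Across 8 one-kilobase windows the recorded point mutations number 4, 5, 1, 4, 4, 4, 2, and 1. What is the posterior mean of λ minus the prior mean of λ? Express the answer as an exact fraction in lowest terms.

Total count: 4 + 5 + 1 + 4 + 4 + 4 + 2 + 1 = 25.
Total exposure: 8 kilobases.
Conjugate update: add total count to the shape and total exposure to the rate, giving Gamma(56, 9).
Posterior mean = 56/9 = 56/9; prior mean = 31/1 = 31. Difference = 56/9 − 31 = -223/9.

-223/9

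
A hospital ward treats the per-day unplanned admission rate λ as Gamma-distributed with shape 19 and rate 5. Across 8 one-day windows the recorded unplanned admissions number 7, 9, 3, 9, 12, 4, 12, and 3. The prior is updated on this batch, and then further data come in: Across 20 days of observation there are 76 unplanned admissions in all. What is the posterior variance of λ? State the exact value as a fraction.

14/99

Total count: 7 + 9 + 3 + 9 + 12 + 4 + 12 + 3 = 59.
Total exposure: 8 days.
After the first batch: Gamma(19 + 59, 5 + 8) = Gamma(78, 13).
Total count 76 over total exposure 20 days.
After the second batch: Gamma(78 + 76, 13 + 20) = Gamma(154, 33).
Posterior variance = α'/β'² = 154/1089 = 14/99.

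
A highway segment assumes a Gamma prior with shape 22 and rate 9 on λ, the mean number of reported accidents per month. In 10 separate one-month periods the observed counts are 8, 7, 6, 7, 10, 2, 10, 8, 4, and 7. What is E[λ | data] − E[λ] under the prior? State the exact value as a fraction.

Total count: 8 + 7 + 6 + 7 + 10 + 2 + 10 + 8 + 4 + 7 = 69.
Total exposure: 10 months.
The Gamma prior is conjugate for the Poisson rate, so λ | data ~ Gamma(22+69, 9+10) = Gamma(91, 19).
Posterior mean = 91/19 = 91/19; prior mean = 22/9 = 22/9. Difference = 91/19 − 22/9 = 401/171.

401/171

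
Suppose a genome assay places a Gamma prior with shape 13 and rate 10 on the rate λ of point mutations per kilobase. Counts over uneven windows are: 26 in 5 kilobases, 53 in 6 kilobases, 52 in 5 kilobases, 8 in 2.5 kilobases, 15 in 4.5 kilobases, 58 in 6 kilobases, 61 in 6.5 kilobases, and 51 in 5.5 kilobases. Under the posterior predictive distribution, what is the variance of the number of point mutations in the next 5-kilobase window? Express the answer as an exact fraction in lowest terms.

94360/2601

Total count: 26 + 53 + 52 + 8 + 15 + 58 + 61 + 51 = 324.
Total exposure: 5 + 6 + 5 + 2.5 + 4.5 + 6 + 6.5 + 5.5 = 41 kilobases.
Conjugate update: add total count to the shape and total exposure to the rate, giving Gamma(337, 51).
The posterior predictive for a window of length T is Negative Binomial with variance T·α'·(β'+T)/β'² = 5·337·56/2601 = 94360/2601.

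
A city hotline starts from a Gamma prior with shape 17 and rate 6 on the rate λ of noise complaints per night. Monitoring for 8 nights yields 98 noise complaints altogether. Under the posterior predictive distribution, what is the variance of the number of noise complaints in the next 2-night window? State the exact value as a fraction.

Total count 98 over total exposure 8 nights.
By Gamma–Poisson conjugacy, the posterior is Gamma(α + Σx, β + Σt) = Gamma(17 + 98, 6 + 8) = Gamma(115, 14).
The posterior predictive for a window of length T is Negative Binomial with variance T·α'·(β'+T)/β'² = 2·115·16/196 = 920/49.

920/49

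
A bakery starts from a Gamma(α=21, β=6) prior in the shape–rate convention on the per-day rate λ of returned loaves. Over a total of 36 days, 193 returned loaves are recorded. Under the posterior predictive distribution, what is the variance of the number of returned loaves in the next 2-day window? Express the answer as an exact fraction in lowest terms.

Total count 193 over total exposure 36 days.
By Gamma–Poisson conjugacy, the posterior is Gamma(α + Σx, β + Σt) = Gamma(21 + 193, 6 + 36) = Gamma(214, 42).
The posterior predictive for a window of length T is Negative Binomial with variance T·α'·(β'+T)/β'² = 2·214·44/1764 = 4708/441.

4708/441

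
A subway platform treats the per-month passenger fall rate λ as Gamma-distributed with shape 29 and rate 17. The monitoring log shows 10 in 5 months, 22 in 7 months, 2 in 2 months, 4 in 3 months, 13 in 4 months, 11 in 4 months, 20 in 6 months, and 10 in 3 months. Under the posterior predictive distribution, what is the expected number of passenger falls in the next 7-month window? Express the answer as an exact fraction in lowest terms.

Total count: 10 + 22 + 2 + 4 + 13 + 11 + 20 + 10 = 92.
Total exposure: 5 + 7 + 2 + 3 + 4 + 4 + 6 + 3 = 34 months.
The Gamma prior is conjugate for the Poisson rate, so λ | data ~ Gamma(29+92, 17+34) = Gamma(121, 51).
Predictive mean over a 7-month window = T·E[λ|data] = 7·121/51 = 847/51.

847/51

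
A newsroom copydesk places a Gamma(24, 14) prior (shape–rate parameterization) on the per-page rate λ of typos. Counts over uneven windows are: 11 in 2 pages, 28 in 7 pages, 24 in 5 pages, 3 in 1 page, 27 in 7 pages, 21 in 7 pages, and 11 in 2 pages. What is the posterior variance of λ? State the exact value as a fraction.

Total count: 11 + 28 + 24 + 3 + 27 + 21 + 11 = 125.
Total exposure: 2 + 7 + 5 + 1 + 7 + 7 + 2 = 31 pages.
Conjugate update: add total count to the shape and total exposure to the rate, giving Gamma(149, 45).
Posterior variance = α'/β'² = 149/2025.

149/2025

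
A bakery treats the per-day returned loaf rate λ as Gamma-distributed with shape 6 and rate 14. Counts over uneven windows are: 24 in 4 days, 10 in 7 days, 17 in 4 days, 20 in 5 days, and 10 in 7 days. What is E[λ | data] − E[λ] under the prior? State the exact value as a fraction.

Total count: 24 + 10 + 17 + 20 + 10 = 81.
Total exposure: 4 + 7 + 4 + 5 + 7 = 27 days.
Conjugate update: add total count to the shape and total exposure to the rate, giving Gamma(87, 41).
Posterior mean = 87/41 = 87/41; prior mean = 6/14 = 3/7. Difference = 87/41 − 3/7 = 486/287.

486/287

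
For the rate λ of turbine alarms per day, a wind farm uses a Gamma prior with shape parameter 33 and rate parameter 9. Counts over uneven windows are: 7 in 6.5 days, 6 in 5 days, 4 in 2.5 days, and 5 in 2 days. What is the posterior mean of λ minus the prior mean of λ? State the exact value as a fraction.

-22/15

Total count: 7 + 6 + 4 + 5 = 22.
Total exposure: 6.5 + 5 + 2.5 + 2 = 16 days.
The Gamma prior is conjugate for the Poisson rate, so λ | data ~ Gamma(33+22, 9+16) = Gamma(55, 25).
Posterior mean = 55/25 = 11/5; prior mean = 33/9 = 11/3. Difference = 11/5 − 11/3 = -22/15.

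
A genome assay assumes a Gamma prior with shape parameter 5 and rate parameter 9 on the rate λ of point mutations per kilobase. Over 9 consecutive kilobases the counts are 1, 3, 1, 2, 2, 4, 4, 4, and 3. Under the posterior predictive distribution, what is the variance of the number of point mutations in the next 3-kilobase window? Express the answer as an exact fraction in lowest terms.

Total count: 1 + 3 + 1 + 2 + 2 + 4 + 4 + 4 + 3 = 24.
Total exposure: 9 kilobases.
The Gamma prior is conjugate for the Poisson rate, so λ | data ~ Gamma(5+24, 9+9) = Gamma(29, 18).
The posterior predictive for a window of length T is Negative Binomial with variance T·α'·(β'+T)/β'² = 3·29·21/324 = 203/36.

203/36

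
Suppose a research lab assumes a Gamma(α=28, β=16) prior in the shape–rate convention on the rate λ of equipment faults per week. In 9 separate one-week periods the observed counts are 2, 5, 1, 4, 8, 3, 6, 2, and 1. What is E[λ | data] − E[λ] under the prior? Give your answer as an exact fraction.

13/20

Total count: 2 + 5 + 1 + 4 + 8 + 3 + 6 + 2 + 1 = 32.
Total exposure: 9 weeks.
Posterior: α' = 28 + 32 = 60, β' = 16 + 9 = 25.
Posterior mean = 60/25 = 12/5; prior mean = 28/16 = 7/4. Difference = 12/5 − 7/4 = 13/20.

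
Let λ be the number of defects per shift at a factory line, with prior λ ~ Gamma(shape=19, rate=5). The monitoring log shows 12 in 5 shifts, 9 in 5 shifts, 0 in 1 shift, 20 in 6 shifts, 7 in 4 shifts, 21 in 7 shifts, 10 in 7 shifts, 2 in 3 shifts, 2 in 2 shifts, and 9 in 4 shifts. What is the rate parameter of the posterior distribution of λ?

Total count: 12 + 9 + 0 + 20 + 7 + 21 + 10 + 2 + 2 + 9 = 92.
Total exposure: 5 + 5 + 1 + 6 + 4 + 7 + 7 + 3 + 2 + 4 = 44 shifts.
By Gamma–Poisson conjugacy, the posterior is Gamma(α + Σx, β + Σt) = Gamma(19 + 92, 5 + 44) = Gamma(111, 49).

49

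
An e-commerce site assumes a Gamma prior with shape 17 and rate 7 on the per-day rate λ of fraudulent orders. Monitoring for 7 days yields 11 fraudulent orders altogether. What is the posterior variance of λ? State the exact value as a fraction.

1/7

Total count 11 over total exposure 7 days.
By Gamma–Poisson conjugacy, the posterior is Gamma(α + Σx, β + Σt) = Gamma(17 + 11, 7 + 7) = Gamma(28, 14).
Posterior variance = α'/β'² = 28/196 = 1/7.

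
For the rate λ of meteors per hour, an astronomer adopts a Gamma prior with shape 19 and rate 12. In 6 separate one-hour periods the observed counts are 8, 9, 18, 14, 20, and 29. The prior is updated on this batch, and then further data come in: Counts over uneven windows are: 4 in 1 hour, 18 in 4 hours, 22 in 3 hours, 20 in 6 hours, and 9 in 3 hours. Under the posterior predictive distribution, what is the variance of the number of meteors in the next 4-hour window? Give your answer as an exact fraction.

Total count: 8 + 9 + 18 + 14 + 20 + 29 = 98.
Total exposure: 6 hours.
After the first batch: Gamma(19 + 98, 12 + 6) = Gamma(117, 18).
Total count: 4 + 18 + 22 + 20 + 9 = 73.
Total exposure: 1 + 4 + 3 + 6 + 3 = 17 hours.
After the second batch: Gamma(117 + 73, 18 + 17) = Gamma(190, 35).
The posterior predictive for a window of length T is Negative Binomial with variance T·α'·(β'+T)/β'² = 4·190·39/1225 = 5928/245.

5928/245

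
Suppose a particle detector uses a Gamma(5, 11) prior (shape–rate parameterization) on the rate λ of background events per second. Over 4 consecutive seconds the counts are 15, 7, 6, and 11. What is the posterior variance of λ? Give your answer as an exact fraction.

44/225

Total count: 15 + 7 + 6 + 11 = 39.
Total exposure: 4 seconds.
Posterior: α' = 5 + 39 = 44, β' = 11 + 4 = 15.
Posterior variance = α'/β'² = 44/225.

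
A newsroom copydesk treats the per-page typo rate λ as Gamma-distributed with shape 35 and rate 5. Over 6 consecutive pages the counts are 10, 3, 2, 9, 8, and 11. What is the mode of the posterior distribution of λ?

Total count: 10 + 3 + 2 + 9 + 8 + 11 = 43.
Total exposure: 6 pages.
By Gamma–Poisson conjugacy, the posterior is Gamma(α + Σx, β + Σt) = Gamma(35 + 43, 5 + 6) = Gamma(78, 11).
Posterior mode = (α'−1)/β' = 77/11 = 7.

7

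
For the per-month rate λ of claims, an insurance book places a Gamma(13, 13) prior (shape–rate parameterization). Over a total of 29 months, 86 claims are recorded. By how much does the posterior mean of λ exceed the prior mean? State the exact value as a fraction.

19/14

Total count 86 over total exposure 29 months.
By Gamma–Poisson conjugacy, the posterior is Gamma(α + Σx, β + Σt) = Gamma(13 + 86, 13 + 29) = Gamma(99, 42).
Posterior mean = 99/42 = 33/14; prior mean = 13/13 = 1. Difference = 33/14 − 1 = 19/14.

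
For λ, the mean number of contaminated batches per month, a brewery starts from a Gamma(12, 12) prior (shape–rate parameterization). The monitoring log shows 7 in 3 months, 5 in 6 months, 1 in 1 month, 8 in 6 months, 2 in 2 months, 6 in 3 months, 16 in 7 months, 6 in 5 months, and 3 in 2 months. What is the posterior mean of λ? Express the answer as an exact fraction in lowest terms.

Total count: 7 + 5 + 1 + 8 + 2 + 6 + 16 + 6 + 3 = 54.
Total exposure: 3 + 6 + 1 + 6 + 2 + 3 + 7 + 5 + 2 = 35 months.
Gamma(α, β) with Poisson data over total exposure Σt gives posterior Gamma(α+Σx, β+Σt) = Gamma(66, 47).
Posterior mean = α'/β' = 66/47.

66/47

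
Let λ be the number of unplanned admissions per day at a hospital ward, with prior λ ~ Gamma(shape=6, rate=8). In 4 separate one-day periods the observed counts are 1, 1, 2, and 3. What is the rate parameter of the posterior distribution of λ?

12

Total count: 1 + 1 + 2 + 3 = 7.
Total exposure: 4 days.
Gamma(α, β) with Poisson data over total exposure Σt gives posterior Gamma(α+Σx, β+Σt) = Gamma(13, 12).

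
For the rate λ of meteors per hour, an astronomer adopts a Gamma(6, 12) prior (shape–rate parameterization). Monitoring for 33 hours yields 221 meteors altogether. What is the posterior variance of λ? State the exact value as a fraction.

227/2025

Total count 221 over total exposure 33 hours.
Posterior: α' = 6 + 221 = 227, β' = 12 + 33 = 45.
Posterior variance = α'/β'² = 227/2025.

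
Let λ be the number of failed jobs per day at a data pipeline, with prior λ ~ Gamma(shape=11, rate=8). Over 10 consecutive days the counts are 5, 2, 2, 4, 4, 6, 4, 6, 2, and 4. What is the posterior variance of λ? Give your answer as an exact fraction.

25/162

Total count: 5 + 2 + 2 + 4 + 4 + 6 + 4 + 6 + 2 + 4 = 39.
Total exposure: 10 days.
Gamma(α, β) with Poisson data over total exposure Σt gives posterior Gamma(α+Σx, β+Σt) = Gamma(50, 18).
Posterior variance = α'/β'² = 50/324 = 25/162.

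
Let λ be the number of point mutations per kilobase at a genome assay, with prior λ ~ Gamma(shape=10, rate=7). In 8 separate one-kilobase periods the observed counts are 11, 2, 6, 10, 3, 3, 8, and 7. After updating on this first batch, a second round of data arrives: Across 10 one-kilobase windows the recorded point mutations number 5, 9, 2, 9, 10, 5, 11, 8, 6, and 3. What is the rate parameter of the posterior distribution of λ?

25

Total count: 11 + 2 + 6 + 10 + 3 + 3 + 8 + 7 = 50.
Total exposure: 8 kilobases.
After the first batch: Gamma(10 + 50, 7 + 8) = Gamma(60, 15).
Total count: 5 + 9 + 2 + 9 + 10 + 5 + 11 + 8 + 6 + 3 = 68.
Total exposure: 10 kilobases.
After the second batch: Gamma(60 + 68, 15 + 10) = Gamma(128, 25).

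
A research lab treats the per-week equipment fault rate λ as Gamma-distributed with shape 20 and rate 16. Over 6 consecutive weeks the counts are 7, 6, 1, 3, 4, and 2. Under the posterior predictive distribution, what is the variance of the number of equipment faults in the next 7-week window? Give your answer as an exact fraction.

8729/484

Total count: 7 + 6 + 1 + 3 + 4 + 2 = 23.
Total exposure: 6 weeks.
The Gamma prior is conjugate for the Poisson rate, so λ | data ~ Gamma(20+23, 16+6) = Gamma(43, 22).
The posterior predictive for a window of length T is Negative Binomial with variance T·α'·(β'+T)/β'² = 7·43·29/484 = 8729/484.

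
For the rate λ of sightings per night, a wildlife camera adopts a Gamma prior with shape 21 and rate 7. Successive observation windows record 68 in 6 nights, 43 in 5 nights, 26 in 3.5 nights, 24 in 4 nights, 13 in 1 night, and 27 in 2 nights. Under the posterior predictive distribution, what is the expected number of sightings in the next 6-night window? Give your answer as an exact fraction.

Total count: 68 + 43 + 26 + 24 + 13 + 27 = 201.
Total exposure: 6 + 5 + 3.5 + 4 + 1 + 2 = 21.5 nights.
Conjugate update: add total count to the shape and total exposure to the rate, giving Gamma(222, 57/2).
Predictive mean over a 6-night window = T·E[λ|data] = 6·222/(57/2) = 888/19.

888/19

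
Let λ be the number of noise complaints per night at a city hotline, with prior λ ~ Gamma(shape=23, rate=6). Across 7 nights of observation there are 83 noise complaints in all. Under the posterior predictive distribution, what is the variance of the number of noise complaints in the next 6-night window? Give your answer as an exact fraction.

Total count 83 over total exposure 7 nights.
By Gamma–Poisson conjugacy, the posterior is Gamma(α + Σx, β + Σt) = Gamma(23 + 83, 6 + 7) = Gamma(106, 13).
The posterior predictive for a window of length T is Negative Binomial with variance T·α'·(β'+T)/β'² = 6·106·19/169 = 12084/169.

12084/169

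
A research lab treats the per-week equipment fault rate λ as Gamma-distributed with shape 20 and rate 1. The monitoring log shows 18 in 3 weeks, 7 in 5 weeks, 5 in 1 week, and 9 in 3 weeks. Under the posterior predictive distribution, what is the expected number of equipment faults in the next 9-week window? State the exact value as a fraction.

531/13

Total count: 18 + 7 + 5 + 9 = 39.
Total exposure: 3 + 5 + 1 + 3 = 12 weeks.
Posterior: α' = 20 + 39 = 59, β' = 1 + 12 = 13.
Predictive mean over a 9-week window = T·E[λ|data] = 9·59/13 = 531/13.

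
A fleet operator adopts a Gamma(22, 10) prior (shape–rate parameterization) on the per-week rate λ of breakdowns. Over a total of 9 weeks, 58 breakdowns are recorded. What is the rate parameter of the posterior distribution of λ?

19

Total count 58 over total exposure 9 weeks.
Conjugate update: add total count to the shape and total exposure to the rate, giving Gamma(80, 19).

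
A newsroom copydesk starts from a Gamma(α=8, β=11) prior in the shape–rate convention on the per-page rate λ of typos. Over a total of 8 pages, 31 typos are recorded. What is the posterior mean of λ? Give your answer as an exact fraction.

Total count 31 over total exposure 8 pages.
Posterior: α' = 8 + 31 = 39, β' = 11 + 8 = 19.
Posterior mean = α'/β' = 39/19.

39/19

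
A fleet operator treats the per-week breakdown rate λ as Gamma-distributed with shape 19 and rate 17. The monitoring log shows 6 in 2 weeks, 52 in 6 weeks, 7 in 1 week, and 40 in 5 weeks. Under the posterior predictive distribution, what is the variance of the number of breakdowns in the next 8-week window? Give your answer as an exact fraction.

Total count: 6 + 52 + 7 + 40 = 105.
Total exposure: 2 + 6 + 1 + 5 = 14 weeks.
Gamma(α, β) with Poisson data over total exposure Σt gives posterior Gamma(α+Σx, β+Σt) = Gamma(124, 31).
The posterior predictive for a window of length T is Negative Binomial with variance T·α'·(β'+T)/β'² = 8·124·39/961 = 1248/31.

1248/31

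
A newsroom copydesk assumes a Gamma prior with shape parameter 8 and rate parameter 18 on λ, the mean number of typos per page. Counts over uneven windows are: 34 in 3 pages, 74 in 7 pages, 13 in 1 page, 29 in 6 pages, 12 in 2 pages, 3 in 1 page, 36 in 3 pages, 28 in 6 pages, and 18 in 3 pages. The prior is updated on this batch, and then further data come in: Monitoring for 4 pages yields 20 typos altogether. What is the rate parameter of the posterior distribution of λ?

Total count: 34 + 74 + 13 + 29 + 12 + 3 + 36 + 28 + 18 = 247.
Total exposure: 3 + 7 + 1 + 6 + 2 + 1 + 3 + 6 + 3 = 32 pages.
After the first batch: Gamma(8 + 247, 18 + 32) = Gamma(255, 50).
Total count 20 over total exposure 4 pages.
After the second batch: Gamma(255 + 20, 50 + 4) = Gamma(275, 54).

54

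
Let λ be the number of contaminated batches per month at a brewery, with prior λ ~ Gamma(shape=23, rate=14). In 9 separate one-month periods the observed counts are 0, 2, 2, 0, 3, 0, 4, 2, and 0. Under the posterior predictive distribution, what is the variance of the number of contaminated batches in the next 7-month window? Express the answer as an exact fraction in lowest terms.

7560/529

Total count: 0 + 2 + 2 + 0 + 3 + 0 + 4 + 2 + 0 = 13.
Total exposure: 9 months.
Conjugate update: add total count to the shape and total exposure to the rate, giving Gamma(36, 23).
The posterior predictive for a window of length T is Negative Binomial with variance T·α'·(β'+T)/β'² = 7·36·30/529 = 7560/529.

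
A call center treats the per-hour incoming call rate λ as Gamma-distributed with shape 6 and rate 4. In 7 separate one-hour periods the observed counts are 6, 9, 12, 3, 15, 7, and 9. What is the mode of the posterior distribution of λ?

Total count: 6 + 9 + 12 + 3 + 15 + 7 + 9 = 61.
Total exposure: 7 hours.
Gamma(α, β) with Poisson data over total exposure Σt gives posterior Gamma(α+Σx, β+Σt) = Gamma(67, 11).
Posterior mode = (α'−1)/β' = 66/11 = 6.

6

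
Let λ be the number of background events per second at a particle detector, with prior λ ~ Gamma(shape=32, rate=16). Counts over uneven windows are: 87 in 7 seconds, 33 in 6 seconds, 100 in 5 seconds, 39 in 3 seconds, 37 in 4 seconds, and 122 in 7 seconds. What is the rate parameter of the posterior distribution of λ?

48

Total count: 87 + 33 + 100 + 39 + 37 + 122 = 418.
Total exposure: 7 + 6 + 5 + 3 + 4 + 7 = 32 seconds.
The Gamma prior is conjugate for the Poisson rate, so λ | data ~ Gamma(32+418, 16+32) = Gamma(450, 48).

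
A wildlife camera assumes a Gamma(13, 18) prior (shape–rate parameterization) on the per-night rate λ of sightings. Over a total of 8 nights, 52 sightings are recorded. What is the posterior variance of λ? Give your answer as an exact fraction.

5/52

Total count 52 over total exposure 8 nights.
The Gamma prior is conjugate for the Poisson rate, so λ | data ~ Gamma(13+52, 18+8) = Gamma(65, 26).
Posterior variance = α'/β'² = 65/676 = 5/52.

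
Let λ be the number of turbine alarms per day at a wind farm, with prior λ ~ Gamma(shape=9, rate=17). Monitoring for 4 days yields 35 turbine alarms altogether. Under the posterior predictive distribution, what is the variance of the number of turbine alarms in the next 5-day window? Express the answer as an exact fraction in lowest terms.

Total count 35 over total exposure 4 days.
Gamma(α, β) with Poisson data over total exposure Σt gives posterior Gamma(α+Σx, β+Σt) = Gamma(44, 21).
The posterior predictive for a window of length T is Negative Binomial with variance T·α'·(β'+T)/β'² = 5·44·26/441 = 5720/441.

5720/441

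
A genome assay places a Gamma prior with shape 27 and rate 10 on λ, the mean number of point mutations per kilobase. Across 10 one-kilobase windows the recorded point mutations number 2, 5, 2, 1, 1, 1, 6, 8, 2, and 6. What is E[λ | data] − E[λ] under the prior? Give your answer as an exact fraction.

7/20

Total count: 2 + 5 + 2 + 1 + 1 + 1 + 6 + 8 + 2 + 6 = 34.
Total exposure: 10 kilobases.
The Gamma prior is conjugate for the Poisson rate, so λ | data ~ Gamma(27+34, 10+10) = Gamma(61, 20).
Posterior mean = 61/20 = 61/20; prior mean = 27/10 = 27/10. Difference = 61/20 − 27/10 = 7/20.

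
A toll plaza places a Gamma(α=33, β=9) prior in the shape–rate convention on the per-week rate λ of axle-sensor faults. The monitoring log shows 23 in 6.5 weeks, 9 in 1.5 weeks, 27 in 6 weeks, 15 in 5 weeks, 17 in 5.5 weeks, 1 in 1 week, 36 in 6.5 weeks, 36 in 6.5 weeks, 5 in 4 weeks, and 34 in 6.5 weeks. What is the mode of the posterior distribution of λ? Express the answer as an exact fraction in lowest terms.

Total count: 23 + 9 + 27 + 15 + 17 + 1 + 36 + 36 + 5 + 34 = 203.
Total exposure: 6.5 + 1.5 + 6 + 5 + 5.5 + 1 + 6.5 + 6.5 + 4 + 6.5 = 49 weeks.
Posterior: α' = 33 + 203 = 236, β' = 9 + 49 = 58.
Posterior mode = (α'−1)/β' = 235/58.

235/58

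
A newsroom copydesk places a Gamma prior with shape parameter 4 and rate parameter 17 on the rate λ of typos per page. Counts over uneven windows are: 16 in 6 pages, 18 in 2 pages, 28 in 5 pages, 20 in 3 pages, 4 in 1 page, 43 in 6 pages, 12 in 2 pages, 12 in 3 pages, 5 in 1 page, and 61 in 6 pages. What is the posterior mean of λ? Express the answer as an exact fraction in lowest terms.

Total count: 16 + 18 + 28 + 20 + 4 + 43 + 12 + 12 + 5 + 61 = 219.
Total exposure: 6 + 2 + 5 + 3 + 1 + 6 + 2 + 3 + 1 + 6 = 35 pages.
Gamma(α, β) with Poisson data over total exposure Σt gives posterior Gamma(α+Σx, β+Σt) = Gamma(223, 52).
Posterior mean = α'/β' = 223/52.

223/52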